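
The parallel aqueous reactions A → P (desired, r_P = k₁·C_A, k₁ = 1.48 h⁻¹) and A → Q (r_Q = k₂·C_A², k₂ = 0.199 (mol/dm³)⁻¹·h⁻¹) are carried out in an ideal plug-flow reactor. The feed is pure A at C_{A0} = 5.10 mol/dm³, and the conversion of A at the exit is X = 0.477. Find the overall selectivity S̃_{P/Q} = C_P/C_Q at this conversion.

1.94

C_A = C_{A0}(1−X) = 2.667 mol/dm³.
Along a PFR/batch, dC_P/dC_A = −r_P/(r_P+r_Q) = −k₁/(k₁+k₂·C_A).
Integrating from C_{A0} to C_A: C_P = (1.48/0.199)·ln[(1.48+0.199·5.10)/(1.48+0.199·2.67)] = 7.437·ln(2.495/2.011) = 1.604 mol/dm³.
C_Q = (C_{A0}−C_A)−C_P = 0.8284 mol/dm³; S̃_{P/Q} = 1.604/0.8284 = 1.94.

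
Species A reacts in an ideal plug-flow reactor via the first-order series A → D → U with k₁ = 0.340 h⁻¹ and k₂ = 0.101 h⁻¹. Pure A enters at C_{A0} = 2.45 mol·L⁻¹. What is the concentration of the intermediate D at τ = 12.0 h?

Solving the coupled first-order balances gives C_D(τ) = [k₁/(k₂−k₁)]·C_{A0}·(e^(−k₁τ) − e^(−k₂τ)).
e^(−k₁τ) = e^(−0.340×12.0) = e^(−4.080) = 0.01691; e^(−k₂τ) = e^(−1.212) = 0.2976.
C_D = 0.340×2.45/(0.101−0.340) × (0.01691−0.2976) = (-3.485)×(-0.2807) = 0.9783 mol·L⁻¹.

0.978 mol·L⁻¹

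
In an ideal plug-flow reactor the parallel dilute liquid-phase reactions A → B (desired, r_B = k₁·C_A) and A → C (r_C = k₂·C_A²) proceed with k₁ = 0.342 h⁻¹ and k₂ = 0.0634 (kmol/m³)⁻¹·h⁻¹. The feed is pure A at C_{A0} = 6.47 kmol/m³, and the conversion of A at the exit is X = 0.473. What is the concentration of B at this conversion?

1.61 kmol/m³

C_A = C_{A0}(1−X) = 3.410 kmol/m³.
Along a PFR/batch, dC_B/dC_A = −r_B/(r_B+r_C) = −k₁/(k₁+k₂·C_A).
Integrating from C_{A0} to C_A: C_B = (0.342/0.0634)·ln[(0.342+0.0634·6.47)/(0.342+0.0634·3.41)] = 5.394·ln(0.7522/0.5582) = 1.609 kmol/m³.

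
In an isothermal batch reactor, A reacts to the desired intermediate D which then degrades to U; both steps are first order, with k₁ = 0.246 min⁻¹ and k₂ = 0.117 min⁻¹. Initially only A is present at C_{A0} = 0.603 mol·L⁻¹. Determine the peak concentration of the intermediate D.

For a first-order series the maximum intermediate yield is C_{D,max}/C_{A0} = (k₁/k₂)^[k₂/(k₂−k₁)].
= (0.246/0.117)^(0.117/(0.117−0.246)) = (2.103)^(-0.9070) = 0.5097.
C_{D,max} = 0.5097×0.603 = 0.307 mol·L⁻¹.

0.307 mol·L⁻¹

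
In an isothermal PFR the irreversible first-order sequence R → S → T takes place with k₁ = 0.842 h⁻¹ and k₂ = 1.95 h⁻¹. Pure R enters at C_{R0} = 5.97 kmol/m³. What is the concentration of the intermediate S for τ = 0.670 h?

1.35 kmol/m³

The intermediate concentration in a first-order A→B→C sequence is C_S = k₁C_{R0}(e^(−k₁τ) − e^(−k₂τ))/(k₂−k₁).
e^(−k₁τ) = e^(−0.842×0.670) = e^(−0.5641) = 0.5688; e^(−k₂τ) = e^(−1.306) = 0.2708.
C_S = 0.842×5.97/(1.95−0.842) × (0.5688−0.2708) = 4.537×0.2981 = 1.352 kmol/m³.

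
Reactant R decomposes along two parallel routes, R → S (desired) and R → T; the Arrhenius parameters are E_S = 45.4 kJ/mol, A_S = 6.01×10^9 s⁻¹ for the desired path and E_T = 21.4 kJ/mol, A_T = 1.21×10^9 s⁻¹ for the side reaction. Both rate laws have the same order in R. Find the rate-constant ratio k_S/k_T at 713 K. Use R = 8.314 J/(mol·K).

Since both paths have the same order in R, the concentration cancels and S_{S/T} = k_S/k_T = (A_S/A_T)·exp[(E_T−E_S)/(RT)].
(E_T−E_S)/(RT) = (21.4−45.4)×10³/(8.314×713) = -24000/5928 = -4.049.
k_S/k_T = (6.01×10^9/1.21×10^9)·exp(-4.049) = 4.967 × 0.01745 = 0.0867.

0.0867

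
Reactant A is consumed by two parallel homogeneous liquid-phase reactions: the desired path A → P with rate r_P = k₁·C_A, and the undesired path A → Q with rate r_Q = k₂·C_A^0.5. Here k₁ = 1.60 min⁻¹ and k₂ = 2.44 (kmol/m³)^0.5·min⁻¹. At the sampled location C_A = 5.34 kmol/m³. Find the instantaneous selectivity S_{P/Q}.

S_{P/Q} = r_P/r_Q = (k₁·C_A)/(k₂·C_A^0.5) = (k₁/k₂)·C_A^0.5.
= (1.60×5.340) / (2.44×5.340^0.5) = 8.544/5.638 = 1.52.

1.52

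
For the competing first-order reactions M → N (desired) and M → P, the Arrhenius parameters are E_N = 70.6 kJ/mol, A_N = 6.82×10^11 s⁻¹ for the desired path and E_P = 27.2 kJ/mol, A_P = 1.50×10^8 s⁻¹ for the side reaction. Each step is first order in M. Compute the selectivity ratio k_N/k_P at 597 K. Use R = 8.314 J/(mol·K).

0.725

Since both paths have the same order in M, the concentration cancels and S_{N/P} = k_N/k_P = (A_N/A_P)·exp[(E_P−E_N)/(RT)].
(E_P−E_N)/(RT) = (27.2−70.6)×10³/(8.314×597) = -43400/4963 = -8.744.
k_N/k_P = (6.82×10^11/1.50×10^8)·exp(-8.744) = 4547 × 1.594×10^-4 = 0.725.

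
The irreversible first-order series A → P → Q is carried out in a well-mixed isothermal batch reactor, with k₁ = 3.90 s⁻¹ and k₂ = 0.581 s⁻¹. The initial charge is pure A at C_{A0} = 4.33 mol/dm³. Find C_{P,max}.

For a first-order series the maximum intermediate yield is C_{P,max}/C_{A0} = (k₁/k₂)^[k₂/(k₂−k₁)].
= (3.90/0.581)^(0.581/(0.581−3.90)) = (6.713)^(-0.1751) = 0.7166.
C_{P,max} = 0.7166×4.33 = 3.10 mol/dm³.

3.10 mol/dm³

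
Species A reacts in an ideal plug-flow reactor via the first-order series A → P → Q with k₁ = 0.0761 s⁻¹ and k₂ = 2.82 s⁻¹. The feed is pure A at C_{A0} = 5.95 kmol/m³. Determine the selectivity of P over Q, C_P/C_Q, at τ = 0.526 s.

1.08

The intermediate concentration in a first-order A→B→C sequence is C_P = k₁C_{A0}(e^(−k₁τ) − e^(−k₂τ))/(k₂−k₁).
e^(−k₁τ) = e^(−0.0761×0.526) = e^(−0.04003) = 0.9608; e^(−k₂τ) = e^(−1.483) = 0.2269.
C_P = 0.0761×5.95/(2.82−0.0761) × (0.9608−0.2269) = 0.1650×0.7339 = 0.1211 kmol/m³.
C_A = C_{A0}e^(−k₁τ) = 5.717 kmol/m³, so C_Q = C_{A0}−C_A−C_P = 0.1124 kmol/m³; C_P/C_Q = 1.08.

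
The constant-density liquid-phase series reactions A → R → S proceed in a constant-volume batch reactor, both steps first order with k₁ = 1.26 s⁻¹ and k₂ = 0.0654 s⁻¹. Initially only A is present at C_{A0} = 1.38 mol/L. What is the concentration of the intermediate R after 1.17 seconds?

The intermediate concentration in a first-order A→B→C sequence is C_R = k₁C_{A0}(e^(−k₁t) − e^(−k₂t))/(k₂−k₁).
e^(−k₁t) = e^(−1.26×1.17) = e^(−1.474) = 0.2290; e^(−k₂t) = e^(−0.07652) = 0.9263.
C_R = 1.26×1.38/(0.0654−1.26) × (0.2290−0.9263) = (-1.456)×(-0.6974) = 1.015 mol/L.

1.02 mol/L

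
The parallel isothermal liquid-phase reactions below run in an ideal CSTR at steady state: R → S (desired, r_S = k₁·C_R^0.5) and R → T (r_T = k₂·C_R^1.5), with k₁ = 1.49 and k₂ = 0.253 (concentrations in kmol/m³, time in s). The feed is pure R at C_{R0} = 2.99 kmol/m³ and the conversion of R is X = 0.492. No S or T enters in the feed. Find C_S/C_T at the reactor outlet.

Exit C_R = C_{R0}(1−X) = 2.99×0.508 = 1.519 kmol/m³.
Rates in a CSTR are evaluated at the outlet concentration: r_S = 1.49×1.519^0.5 = 1.836, r_T = 0.253×1.519^1.5 = 0.4736.
Overall selectivity = C_S/C_T = r_Sτ/(r_Tτ) = r_S/r_T = 3.88.

3.88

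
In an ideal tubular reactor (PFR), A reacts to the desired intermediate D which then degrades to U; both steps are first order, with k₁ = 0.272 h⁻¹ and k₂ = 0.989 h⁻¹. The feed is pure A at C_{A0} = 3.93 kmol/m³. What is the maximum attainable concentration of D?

0.662 kmol/m³

At the optimum, C_{D,max}/C_{A0} = (k₁/k₂)^[k₂/(k₂−k₁)].
= (0.272/0.989)^(0.989/(0.989−0.272)) = (0.2750)^(1.379) = 0.1685.
C_{D,max} = 0.1685×3.93 = 0.662 kmol/m³.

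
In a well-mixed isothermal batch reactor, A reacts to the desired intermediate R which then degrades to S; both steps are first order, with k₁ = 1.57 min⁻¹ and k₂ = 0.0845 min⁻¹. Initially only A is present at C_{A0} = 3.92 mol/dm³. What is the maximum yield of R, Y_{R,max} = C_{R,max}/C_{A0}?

0.847

For a first-order series the maximum intermediate yield is C_{R,max}/C_{A0} = (k₁/k₂)^[k₂/(k₂−k₁)].
= (1.57/0.0845)^(0.0845/(0.0845−1.57)) = (18.58)^(-0.05688) = 0.8469.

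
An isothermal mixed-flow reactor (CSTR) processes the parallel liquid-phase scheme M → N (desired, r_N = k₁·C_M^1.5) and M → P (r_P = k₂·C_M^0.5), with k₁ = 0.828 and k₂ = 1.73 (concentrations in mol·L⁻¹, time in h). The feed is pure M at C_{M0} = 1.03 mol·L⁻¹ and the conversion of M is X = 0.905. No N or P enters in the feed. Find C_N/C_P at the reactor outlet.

Exit C_M = C_{M0}(1−X) = 1.03×0.0950 = 0.09785 mol·L⁻¹.
Rates in a CSTR are evaluated at the outlet concentration: r_N = 0.828×0.09785^1.5 = 0.02534, r_P = 1.73×0.09785^0.5 = 0.5412.
Overall selectivity = C_N/C_P = r_Nτ/(r_Pτ) = r_N/r_P = 0.0468.

0.0468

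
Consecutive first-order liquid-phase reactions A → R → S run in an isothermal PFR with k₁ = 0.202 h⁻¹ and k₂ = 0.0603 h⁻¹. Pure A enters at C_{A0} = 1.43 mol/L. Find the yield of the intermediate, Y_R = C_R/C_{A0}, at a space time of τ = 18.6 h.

0.431

For first-order series with pure A initially, C_R(τ) = k₁C_{A0}/(k₂−k₁)·(e^(−k₁τ) − e^(−k₂τ)).
e^(−k₁τ) = e^(−0.202×18.6) = e^(−3.757) = 0.02335; e^(−k₂τ) = e^(−1.122) = 0.3258.
C_R = 0.202×1.43/(0.0603−0.202) × (0.02335−0.3258) = (-2.039)×(-0.3024) = 0.6165 mol/L.
Y_R = C_R/C_{A0} = 0.6165/1.43 = 0.431.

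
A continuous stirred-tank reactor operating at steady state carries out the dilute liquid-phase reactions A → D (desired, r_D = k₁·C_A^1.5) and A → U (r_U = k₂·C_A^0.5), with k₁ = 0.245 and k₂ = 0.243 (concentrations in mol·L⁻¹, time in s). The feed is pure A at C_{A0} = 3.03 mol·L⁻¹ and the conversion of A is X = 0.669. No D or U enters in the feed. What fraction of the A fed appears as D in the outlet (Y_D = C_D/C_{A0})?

Exit C_A = C_{A0}(1−X) = 3.03×0.331 = 1.003 mol·L⁻¹.
Rates in a CSTR are evaluated at the outlet concentration: r_D = 0.245×1.003^1.5 = 0.2461, r_U = 0.243×1.003^0.5 = 0.2434.
Fraction of consumed A going to D: r_D/(r_D+r_U) = 0.5028.
C_D = 0.5028·C_{A0}·X = 0.5028×3.03×0.669 = 1.02 mol·L⁻¹; Y_D = C_D/C_{A0} = 0.336.

0.336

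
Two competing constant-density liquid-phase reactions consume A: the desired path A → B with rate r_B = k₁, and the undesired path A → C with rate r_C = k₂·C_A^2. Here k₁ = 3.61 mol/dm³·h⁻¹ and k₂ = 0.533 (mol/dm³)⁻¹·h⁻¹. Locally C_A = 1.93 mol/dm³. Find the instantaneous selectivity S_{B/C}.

S_{B/C} = r_B/r_C = (k₁)/(k₂·C_A^2) = (k₁/k₂)·C_A^-2.
= (3.61) / (0.533×1.930^2) = 3.610/1.985 = 1.82.

1.82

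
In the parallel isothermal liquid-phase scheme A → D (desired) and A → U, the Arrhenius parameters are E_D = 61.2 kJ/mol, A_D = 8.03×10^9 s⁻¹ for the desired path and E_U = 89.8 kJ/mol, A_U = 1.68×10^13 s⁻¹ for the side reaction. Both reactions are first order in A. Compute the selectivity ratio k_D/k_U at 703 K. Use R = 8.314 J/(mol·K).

0.0638

With equal orders, S_{D/U} = k_D/k_U = (A_D/A_U)·exp[(E_U−E_D)/(RT)].
(E_U−E_D)/(RT) = (89.8−61.2)×10³/(8.314×703) = 28600/5845 = 4.893.
k_D/k_U = (8.03×10^9/1.68×10^13)·exp(4.893) = 4.780×10^-4 × 133.4 = 0.0638.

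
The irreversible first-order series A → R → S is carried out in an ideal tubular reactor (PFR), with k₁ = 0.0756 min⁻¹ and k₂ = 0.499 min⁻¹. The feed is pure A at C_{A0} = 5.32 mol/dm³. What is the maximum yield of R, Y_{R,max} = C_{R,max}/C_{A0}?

0.108

Evaluating C_R at τ_opt = ln(k₂/k₁)/(k₂−k₁) gives C_{R,max}/C_{A0} = (k₁/k₂)^[k₂/(k₂−k₁)].
= (0.0756/0.499)^(0.499/(0.499−0.0756)) = (0.1515)^(1.179) = 0.1082.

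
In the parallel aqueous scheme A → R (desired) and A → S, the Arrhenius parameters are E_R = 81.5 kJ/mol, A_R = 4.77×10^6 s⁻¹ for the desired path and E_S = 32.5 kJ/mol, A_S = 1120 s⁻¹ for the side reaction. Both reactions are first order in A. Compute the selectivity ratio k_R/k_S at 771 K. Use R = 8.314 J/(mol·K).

With equal orders, S_{R/S} = k_R/k_S = (A_R/A_S)·exp[(E_S−E_R)/(RT)].
(E_S−E_R)/(RT) = (32.5−81.5)×10³/(8.314×771) = -49000/6410 = -7.644.
k_R/k_S = (4.77×10^6/1120)·exp(-7.644) = 4259 × 4.788×10^-4 = 2.04.
Since E_R > E_S, raising the temperature improves selectivity toward R.

2.04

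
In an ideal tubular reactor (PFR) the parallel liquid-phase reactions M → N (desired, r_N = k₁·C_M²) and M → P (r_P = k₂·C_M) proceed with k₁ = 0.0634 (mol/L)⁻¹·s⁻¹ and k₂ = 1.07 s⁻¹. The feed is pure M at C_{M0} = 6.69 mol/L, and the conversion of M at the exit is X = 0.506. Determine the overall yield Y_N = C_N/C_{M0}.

C_M = C_{M0}(1−X) = 3.305 mol/L.
Along a PFR/batch, dC_P/dC_M = −r_P/(r_N+r_P) = −k₂/(k₂+k₁·C_M).
Integrating from C_{M0} to C_M: C_P = (1.07/0.0634)·ln[(1.07+0.0634·6.69)/(1.07+0.0634·3.30)] = 16.88·ln(1.494/1.280) = 2.617 mol/L.
Then C_N = (C_{M0}−C_M) − C_P = 3.385 − 2.617 = 0.7681 mol/L.
Y_N = C_N/C_{M0} = 0.7681/6.69 = 0.115.

0.115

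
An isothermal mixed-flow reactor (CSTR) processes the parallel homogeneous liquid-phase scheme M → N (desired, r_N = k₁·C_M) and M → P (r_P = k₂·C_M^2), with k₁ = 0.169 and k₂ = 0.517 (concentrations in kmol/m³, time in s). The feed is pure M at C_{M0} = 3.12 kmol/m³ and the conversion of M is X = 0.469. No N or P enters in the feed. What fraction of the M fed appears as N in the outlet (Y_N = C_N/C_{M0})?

Exit C_M = C_{M0}(1−X) = 3.12×0.531 = 1.657 kmol/m³.
In a CSTR the entire volume is at exit conditions, so r_N = 0.169×1.657 = 0.2800 and r_P = 0.517×1.657^2 = 1.419.
Fraction of consumed M going to N: r_N/(r_N+r_P) = 0.1648.
C_N = 0.1648·C_{M0}·X = 0.1648×3.12×0.469 = 0.241 kmol/m³; Y_N = C_N/C_{M0} = 0.0773.

0.0773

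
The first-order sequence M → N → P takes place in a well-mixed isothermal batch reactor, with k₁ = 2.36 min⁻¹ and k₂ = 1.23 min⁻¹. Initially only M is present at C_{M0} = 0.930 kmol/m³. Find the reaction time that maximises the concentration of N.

0.577 min

The intermediate peaks when r₁ = r₂, i.e. k₁e^(−k₁t) = k₂e^(−k₂t), giving t_opt = ln(k₂/k₁)/(k₂−k₁).
= ln(1.23/2.36)/(1.23−2.36) = ln(0.5212)/-1.130 = -0.6516/-1.130 = 0.577 min.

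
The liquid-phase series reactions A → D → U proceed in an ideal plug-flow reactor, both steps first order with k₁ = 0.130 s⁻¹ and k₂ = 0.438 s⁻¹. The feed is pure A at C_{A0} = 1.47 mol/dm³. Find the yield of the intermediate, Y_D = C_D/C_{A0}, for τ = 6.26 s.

0.160

The intermediate concentration in a first-order A→B→C sequence is C_D = k₁C_{A0}(e^(−k₁τ) − e^(−k₂τ))/(k₂−k₁).
e^(−k₁τ) = e^(−0.130×6.26) = e^(−0.8138) = 0.4432; e^(−k₂τ) = e^(−2.742) = 0.06445.
C_D = 0.130×1.47/(0.438−0.130) × (0.4432−0.06445) = 0.6205×0.3787 = 0.2350 mol/dm³.
Y_D = C_D/C_{A0} = 0.2350/1.47 = 0.160.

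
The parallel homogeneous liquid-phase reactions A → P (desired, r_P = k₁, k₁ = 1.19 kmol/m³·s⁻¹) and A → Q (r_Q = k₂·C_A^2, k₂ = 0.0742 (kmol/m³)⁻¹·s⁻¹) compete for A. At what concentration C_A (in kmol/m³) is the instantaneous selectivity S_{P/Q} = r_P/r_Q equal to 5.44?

S_{P/Q} = (k₁/k₂)·C_A^-2 ⇒ C_A = (S·k₂/k₁)^(-0.5).
= (5.44×0.0742/1.19)^(-0.5) = (0.3392)^(-0.5) = 1.72 kmol/m³.

1.72 kmol/m³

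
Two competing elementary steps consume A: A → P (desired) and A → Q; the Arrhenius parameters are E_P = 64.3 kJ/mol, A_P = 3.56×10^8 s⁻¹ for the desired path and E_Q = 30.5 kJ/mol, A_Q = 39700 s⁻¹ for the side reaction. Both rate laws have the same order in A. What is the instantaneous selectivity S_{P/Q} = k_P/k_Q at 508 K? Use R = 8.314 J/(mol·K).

With equal orders, S_{P/Q} = k_P/k_Q = (A_P/A_Q)·exp[(E_Q−E_P)/(RT)].
(E_Q−E_P)/(RT) = (30.5−64.3)×10³/(8.314×508) = -33800/4224 = -8.003.
k_P/k_Q = (3.56×10^8/39700)·exp(-8.003) = 8967 × 3.345×10^-4 = 3.00.
Since E_P > E_Q, raising the temperature improves selectivity toward P.

3.00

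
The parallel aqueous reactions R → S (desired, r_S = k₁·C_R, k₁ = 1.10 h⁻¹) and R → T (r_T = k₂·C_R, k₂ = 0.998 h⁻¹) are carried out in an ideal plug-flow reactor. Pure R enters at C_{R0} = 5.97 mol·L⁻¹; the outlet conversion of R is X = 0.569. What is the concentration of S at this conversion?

C_R = C_{R0}(1−X) = 2.573 mol·L⁻¹.
Both paths are first order in R, so the instantaneous fraction to S is constant: dC_S/d(−C_R) = k₁/(k₁+k₂) = 0.5243.
C_S = 0.5243·(C_{R0}−C_R) = 0.5243×3.397 = 1.78 mol·L⁻¹.

1.78 mol·L⁻¹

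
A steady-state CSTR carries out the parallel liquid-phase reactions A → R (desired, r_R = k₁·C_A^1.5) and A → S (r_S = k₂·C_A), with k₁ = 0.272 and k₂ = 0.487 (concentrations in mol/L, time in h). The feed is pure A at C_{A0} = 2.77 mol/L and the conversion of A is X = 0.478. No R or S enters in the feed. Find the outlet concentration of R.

0.532 mol/L

Exit C_A = C_{A0}(1−X) = 2.77×0.522 = 1.446 mol/L.
Rates in a CSTR are evaluated at the outlet concentration: r_R = 0.272×1.446^1.5 = 0.4729, r_S = 0.487×1.446 = 0.7042.
Fraction of consumed A going to R: r_R/(r_R+r_S) = 0.4018.
C_R = 0.4018·C_{A0}·X = 0.4018×2.77×0.478 = 0.532 mol/L.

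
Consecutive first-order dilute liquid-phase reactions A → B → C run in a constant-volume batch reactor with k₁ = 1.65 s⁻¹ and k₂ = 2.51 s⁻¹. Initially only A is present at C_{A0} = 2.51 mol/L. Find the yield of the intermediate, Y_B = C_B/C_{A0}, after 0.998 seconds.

The intermediate concentration in a first-order A→B→C sequence is C_B = k₁C_{A0}(e^(−k₁t) − e^(−k₂t))/(k₂−k₁).
e^(−k₁t) = e^(−1.65×0.998) = e^(−1.647) = 0.1927; e^(−k₂t) = e^(−2.505) = 0.08168.
C_B = 1.65×2.51/(2.51−1.65) × (0.1927−0.08168) = 4.816×0.1110 = 0.5346 mol/L.
Y_B = C_B/C_{A0} = 0.5346/2.51 = 0.213.

0.213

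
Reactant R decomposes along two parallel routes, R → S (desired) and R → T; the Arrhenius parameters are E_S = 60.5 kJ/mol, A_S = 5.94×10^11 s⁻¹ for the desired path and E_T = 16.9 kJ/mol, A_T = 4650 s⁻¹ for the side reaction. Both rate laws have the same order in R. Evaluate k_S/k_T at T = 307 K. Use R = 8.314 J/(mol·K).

Since both paths have the same order in R, the concentration cancels and S_{S/T} = k_S/k_T = (A_S/A_T)·exp[(E_T−E_S)/(RT)].
(E_T−E_S)/(RT) = (16.9−60.5)×10³/(8.314×307) = -43600/2552 = -17.08.
k_S/k_T = (5.94×10^11/4650)·exp(-17.08) = 1.277×10^8 × 3.814×10^-8 = 4.87.
Since E_S > E_T, raising the temperature improves selectivity toward S.

4.87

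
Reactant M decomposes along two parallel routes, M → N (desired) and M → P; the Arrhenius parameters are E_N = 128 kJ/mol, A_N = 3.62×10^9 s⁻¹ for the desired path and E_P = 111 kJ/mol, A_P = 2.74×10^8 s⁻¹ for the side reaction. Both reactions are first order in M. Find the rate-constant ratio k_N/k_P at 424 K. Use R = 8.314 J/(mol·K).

k_N/k_P = (A_N/A_P)·exp[−(E_N−E_P)/(RT)] = (A_N/A_P)·exp[(E_P−E_N)/(RT)].
(E_P−E_N)/(RT) = (111−128)×10³/(8.314×424) = -17000/3525 = -4.823.
k_N/k_P = (3.62×10^9/2.74×10^8)·exp(-4.823) = 13.21 × 0.008047 = 0.106.

0.106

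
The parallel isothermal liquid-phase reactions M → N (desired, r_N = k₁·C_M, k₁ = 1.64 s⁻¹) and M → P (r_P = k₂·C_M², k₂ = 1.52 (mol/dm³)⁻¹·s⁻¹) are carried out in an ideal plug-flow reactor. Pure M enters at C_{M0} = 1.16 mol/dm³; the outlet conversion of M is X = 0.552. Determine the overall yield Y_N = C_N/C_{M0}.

C_M = C_{M0}(1−X) = 0.5197 mol/dm³.
Along a PFR/batch, dC_N/dC_M = −r_N/(r_N+r_P) = −k₁/(k₁+k₂·C_M).
Integrating from C_{M0} to C_M: C_N = (1.64/1.52)·ln[(1.64+1.52·1.16)/(1.64+1.52·0.520)] = 1.079·ln(3.403/2.430) = 0.3635 mol/dm³.
Y_N = C_N/C_{M0} = 0.3635/1.16 = 0.313.

0.313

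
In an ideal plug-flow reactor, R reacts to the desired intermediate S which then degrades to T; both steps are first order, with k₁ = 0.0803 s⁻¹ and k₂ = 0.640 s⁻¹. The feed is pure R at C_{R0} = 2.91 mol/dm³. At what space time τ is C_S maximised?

Setting dC_S/dτ = 0 gives τ_opt = ln(k₂/k₁)/(k₂−k₁).
= ln(0.640/0.0803)/(0.640−0.0803) = ln(7.970)/0.5597 = 2.076/0.5597 = 3.71 s.

3.71 s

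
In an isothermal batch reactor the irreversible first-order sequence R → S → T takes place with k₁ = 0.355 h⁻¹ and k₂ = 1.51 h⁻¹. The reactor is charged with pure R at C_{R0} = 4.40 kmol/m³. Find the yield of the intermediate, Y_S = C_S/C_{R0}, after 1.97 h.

0.137

Solving the coupled first-order balances gives C_S(t) = [k₁/(k₂−k₁)]·C_{R0}·(e^(−k₁t) − e^(−k₂t)).
e^(−k₁t) = e^(−0.355×1.97) = e^(−0.6993) = 0.4969; e^(−k₂t) = e^(−2.975) = 0.05106.
C_S = 0.355×4.40/(1.51−0.355) × (0.4969−0.05106) = 1.352×0.4458 = 0.6030 kmol/m³.
Y_S = C_S/C_{R0} = 0.6030/4.40 = 0.137.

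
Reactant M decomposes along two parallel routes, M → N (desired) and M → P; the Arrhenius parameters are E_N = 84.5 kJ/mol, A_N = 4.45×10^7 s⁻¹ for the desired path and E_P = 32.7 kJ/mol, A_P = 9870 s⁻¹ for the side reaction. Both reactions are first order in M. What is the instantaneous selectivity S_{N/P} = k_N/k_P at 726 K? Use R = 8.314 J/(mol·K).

k_N/k_P = (A_N/A_P)·exp[−(E_N−E_P)/(RT)] = (A_N/A_P)·exp[(E_P−E_N)/(RT)].
(E_P−E_N)/(RT) = (32.7−84.5)×10³/(8.314×726) = -51800/6036 = -8.582.
k_N/k_P = (4.45×10^7/9870)·exp(-8.582) = 4509 × 1.875×10^-4 = 0.845.
Since E_N > E_P, raising the temperature improves selectivity toward N.

0.845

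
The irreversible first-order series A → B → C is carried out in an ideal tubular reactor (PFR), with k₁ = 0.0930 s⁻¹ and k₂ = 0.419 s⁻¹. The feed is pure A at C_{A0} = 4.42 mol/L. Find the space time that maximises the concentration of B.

For first-order series the maximum of C_B occurs at τ_opt = ln(k₂/k₁)/(k₂−k₁).
= ln(0.419/0.0930)/(0.419−0.0930) = ln(4.505)/0.3260 = 1.505/0.3260 = 4.62 s.

4.62 s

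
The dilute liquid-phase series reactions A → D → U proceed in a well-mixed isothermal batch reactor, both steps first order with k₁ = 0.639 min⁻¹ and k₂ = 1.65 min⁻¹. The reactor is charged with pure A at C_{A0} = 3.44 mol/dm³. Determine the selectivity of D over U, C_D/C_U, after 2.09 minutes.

The intermediate concentration in a first-order A→B→C sequence is C_D = k₁C_{A0}(e^(−k₁t) − e^(−k₂t))/(k₂−k₁).
e^(−k₁t) = e^(−0.639×2.09) = e^(−1.336) = 0.2630; e^(−k₂t) = e^(−3.448) = 0.03179.
C_D = 0.639×3.44/(1.65−0.639) × (0.2630−0.03179) = 2.174×0.2312 = 0.5028 mol/dm³.
C_A = C_{A0}e^(−k₁t) = 0.9048 mol/dm³, so C_U = C_{A0}−C_A−C_D = 2.032 mol/dm³; C_D/C_U = 0.247.

0.247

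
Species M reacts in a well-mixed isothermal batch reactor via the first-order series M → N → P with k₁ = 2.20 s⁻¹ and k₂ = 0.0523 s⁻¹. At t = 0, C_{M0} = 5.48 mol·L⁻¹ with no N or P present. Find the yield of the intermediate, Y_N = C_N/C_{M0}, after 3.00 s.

The intermediate concentration in a first-order A→B→C sequence is C_N = k₁C_{M0}(e^(−k₁t) − e^(−k₂t))/(k₂−k₁).
e^(−k₁t) = e^(−2.20×3.00) = e^(−6.600) = 0.001360; e^(−k₂t) = e^(−0.1569) = 0.8548.
C_N = 2.20×5.48/(0.0523−2.20) × (0.001360−0.8548) = (-5.613)×(-0.8534) = 4.791 mol·L⁻¹.
Y_N = C_N/C_{M0} = 4.791/5.48 = 0.874.

0.874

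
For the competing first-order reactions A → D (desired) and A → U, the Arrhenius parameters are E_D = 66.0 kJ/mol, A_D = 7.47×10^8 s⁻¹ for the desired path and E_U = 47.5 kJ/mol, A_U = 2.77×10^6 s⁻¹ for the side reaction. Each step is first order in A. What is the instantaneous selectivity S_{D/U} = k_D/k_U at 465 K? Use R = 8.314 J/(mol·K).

With equal orders, S_{D/U} = k_D/k_U = (A_D/A_U)·exp[(E_U−E_D)/(RT)].
(E_U−E_D)/(RT) = (47.5−66.0)×10³/(8.314×465) = -18500/3866 = -4.785.
k_D/k_U = (7.47×10^8/2.77×10^6)·exp(-4.785) = 269.7 × 0.008352 = 2.25.
Since E_D > E_U, raising the temperature improves selectivity toward D.

2.25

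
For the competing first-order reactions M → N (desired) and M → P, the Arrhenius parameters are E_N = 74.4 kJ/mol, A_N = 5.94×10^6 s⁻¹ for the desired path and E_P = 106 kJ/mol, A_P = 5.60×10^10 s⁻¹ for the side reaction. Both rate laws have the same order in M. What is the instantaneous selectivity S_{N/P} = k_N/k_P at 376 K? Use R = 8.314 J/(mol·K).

2.60

With equal orders, S_{N/P} = k_N/k_P = (A_N/A_P)·exp[(E_P−E_N)/(RT)].
(E_P−E_N)/(RT) = (106−74.4)×10³/(8.314×376) = 31600/3126 = 10.11.
k_N/k_P = (5.94×10^6/5.60×10^10)·exp(10.11) = 1.061×10^-4 × 24552 = 2.60.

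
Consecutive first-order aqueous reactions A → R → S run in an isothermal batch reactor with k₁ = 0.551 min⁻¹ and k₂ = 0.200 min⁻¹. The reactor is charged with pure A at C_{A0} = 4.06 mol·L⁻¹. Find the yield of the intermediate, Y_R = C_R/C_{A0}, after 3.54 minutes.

0.550

The intermediate concentration in a first-order A→B→C sequence is C_R = k₁C_{A0}(e^(−k₁t) − e^(−k₂t))/(k₂−k₁).
e^(−k₁t) = e^(−0.551×3.54) = e^(−1.951) = 0.1422; e^(−k₂t) = e^(−0.7080) = 0.4926.
C_R = 0.551×4.06/(0.200−0.551) × (0.1422−0.4926) = (-6.373)×(-0.3504) = 2.233 mol·L⁻¹.
Y_R = C_R/C_{A0} = 2.233/4.06 = 0.550.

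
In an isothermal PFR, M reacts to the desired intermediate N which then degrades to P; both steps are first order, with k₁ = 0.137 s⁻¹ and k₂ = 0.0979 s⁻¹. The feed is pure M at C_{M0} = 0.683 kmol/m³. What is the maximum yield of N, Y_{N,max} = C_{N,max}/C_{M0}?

0.431

For a first-order series the maximum intermediate yield is C_{N,max}/C_{M0} = (k₁/k₂)^[k₂/(k₂−k₁)].
= (0.137/0.0979)^(0.0979/(0.0979−0.137)) = (1.399)^(-2.504) = 0.4311.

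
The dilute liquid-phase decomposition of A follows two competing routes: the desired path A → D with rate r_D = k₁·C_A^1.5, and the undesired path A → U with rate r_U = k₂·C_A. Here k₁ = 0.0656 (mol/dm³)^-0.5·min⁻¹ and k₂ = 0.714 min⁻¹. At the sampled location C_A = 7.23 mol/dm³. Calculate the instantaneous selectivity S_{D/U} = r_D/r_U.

0.247

S_{D/U} = r_D/r_U = (k₁·C_A^1.5)/(k₂·C_A) = (k₁/k₂)·C_A^0.5.
= (0.0656×7.230^1.5) / (0.714×7.230) = 1.275/5.162 = 0.247.
Since the desired path is higher order in A, keeping C_A high (PFR or concentrated feed) favours D.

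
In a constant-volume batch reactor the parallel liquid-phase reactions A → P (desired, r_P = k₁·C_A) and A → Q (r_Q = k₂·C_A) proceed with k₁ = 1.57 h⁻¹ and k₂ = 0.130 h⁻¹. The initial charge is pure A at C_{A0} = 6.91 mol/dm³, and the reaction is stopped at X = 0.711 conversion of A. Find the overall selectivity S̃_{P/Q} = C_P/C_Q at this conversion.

C_A = C_{A0}(1−X) = 1.997 mol/dm³.
Both paths are first order in A, so the instantaneous fraction to P is constant: dC_P/d(−C_A) = k₁/(k₁+k₂) = 0.9235.
C_P = 0.9235·(C_{A0}−C_A) = 0.9235×4.913 = 4.54 mol/dm³.
C_Q = (C_{A0}−C_A)−C_P = 0.3757 mol/dm³; S̃_{P/Q} = 4.537/0.3757 = 12.1.

12.1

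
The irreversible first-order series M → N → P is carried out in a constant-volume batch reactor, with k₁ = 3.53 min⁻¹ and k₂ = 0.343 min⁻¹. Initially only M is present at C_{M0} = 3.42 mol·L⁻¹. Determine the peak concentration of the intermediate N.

2.66 mol·L⁻¹

For a first-order series the maximum intermediate yield is C_{N,max}/C_{M0} = (k₁/k₂)^[k₂/(k₂−k₁)].
= (3.53/0.343)^(0.343/(0.343−3.53)) = (10.29)^(-0.1076) = 0.7781.
C_{N,max} = 0.7781×3.42 = 2.66 mol·L⁻¹.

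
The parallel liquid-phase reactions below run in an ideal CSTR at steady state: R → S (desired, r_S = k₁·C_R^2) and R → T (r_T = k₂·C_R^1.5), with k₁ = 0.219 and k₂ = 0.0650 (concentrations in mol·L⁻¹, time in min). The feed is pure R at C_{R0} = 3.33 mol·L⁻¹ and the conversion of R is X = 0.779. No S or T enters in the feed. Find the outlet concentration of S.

Exit C_R = C_{R0}(1−X) = 3.33×0.221 = 0.7359 mol·L⁻¹.
Rates in a CSTR are evaluated at the outlet concentration: r_S = 0.219×0.7359^2 = 0.1186, r_T = 0.0650×0.7359^1.5 = 0.04104.
Fraction of consumed R going to S: r_S/(r_S+r_T) = 0.7430.
C_S = 0.7430·C_{R0}·X = 0.7430×3.33×0.779 = 1.93 mol·L⁻¹.

1.93 mol·L⁻¹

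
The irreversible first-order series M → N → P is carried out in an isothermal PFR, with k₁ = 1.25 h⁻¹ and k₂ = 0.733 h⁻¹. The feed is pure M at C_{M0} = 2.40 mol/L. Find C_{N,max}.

1.13 mol/L

For a first-order series the maximum intermediate yield is C_{N,max}/C_{M0} = (k₁/k₂)^[k₂/(k₂−k₁)].
= (1.25/0.733)^(0.733/(0.733−1.25)) = (1.705)^(-1.418) = 0.4692.
C_{N,max} = 0.4692×2.40 = 1.13 mol/L.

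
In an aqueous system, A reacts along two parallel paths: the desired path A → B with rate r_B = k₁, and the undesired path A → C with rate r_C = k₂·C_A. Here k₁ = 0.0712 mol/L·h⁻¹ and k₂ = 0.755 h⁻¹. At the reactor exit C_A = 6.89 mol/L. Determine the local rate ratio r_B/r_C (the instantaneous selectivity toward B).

S_{B/C} = r_B/r_C = (k₁)/(k₂·C_A) = (k₁/k₂)·C_A⁻¹.
= (0.0712) / (0.755×6.890) = 0.07120/5.202 = 0.0137.

0.0137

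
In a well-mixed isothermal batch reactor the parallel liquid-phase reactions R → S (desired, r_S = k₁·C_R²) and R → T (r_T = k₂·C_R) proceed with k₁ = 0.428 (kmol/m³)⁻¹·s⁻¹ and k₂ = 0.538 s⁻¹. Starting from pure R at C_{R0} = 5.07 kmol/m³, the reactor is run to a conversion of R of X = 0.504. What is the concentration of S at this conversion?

1.91 kmol/m³

C_R = C_{R0}(1−X) = 2.515 kmol/m³.
Along a PFR/batch, dC_T/dC_R = −r_T/(r_S+r_T) = −k₂/(k₂+k₁·C_R).
Integrating from C_{R0} to C_R: C_T = (0.538/0.428)·ln[(0.538+0.428·5.07)/(0.538+0.428·2.51)] = 1.257·ln(2.708/1.614) = 0.6502 kmol/m³.
Then C_S = (C_{R0}−C_R) − C_T = 2.555 − 0.6502 = 1.905 kmol/m³.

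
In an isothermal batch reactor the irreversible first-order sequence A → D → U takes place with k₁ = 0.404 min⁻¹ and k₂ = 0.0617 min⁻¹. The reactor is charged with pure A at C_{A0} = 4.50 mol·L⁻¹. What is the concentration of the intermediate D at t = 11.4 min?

For first-order series with pure A initially, C_D(t) = k₁C_{A0}/(k₂−k₁)·(e^(−k₁t) − e^(−k₂t)).
e^(−k₁t) = e^(−0.404×11.4) = e^(−4.606) = 0.009996; e^(−k₂t) = e^(−0.7034) = 0.4949.
C_D = 0.404×4.50/(0.0617−0.404) × (0.009996−0.4949) = (-5.311)×(-0.4849) = 2.575 mol·L⁻¹.

2.58 mol·L⁻¹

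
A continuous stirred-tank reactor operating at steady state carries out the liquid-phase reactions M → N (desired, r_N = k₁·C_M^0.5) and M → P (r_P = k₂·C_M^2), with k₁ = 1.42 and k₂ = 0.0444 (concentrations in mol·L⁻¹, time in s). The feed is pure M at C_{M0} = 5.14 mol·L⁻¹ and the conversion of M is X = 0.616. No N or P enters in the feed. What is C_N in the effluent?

Exit C_M = C_{M0}(1−X) = 5.14×0.384 = 1.974 mol·L⁻¹.
In a CSTR the entire volume is at exit conditions, so r_N = 1.42×1.974^0.5 = 1.995 and r_P = 0.0444×1.974^2 = 0.1730.
Fraction of consumed M going to N: r_N/(r_N+r_P) = 0.9202.
C_N = 0.9202·C_{M0}·X = 0.9202×5.14×0.616 = 2.91 mol·L⁻¹.

2.91 mol·L⁻¹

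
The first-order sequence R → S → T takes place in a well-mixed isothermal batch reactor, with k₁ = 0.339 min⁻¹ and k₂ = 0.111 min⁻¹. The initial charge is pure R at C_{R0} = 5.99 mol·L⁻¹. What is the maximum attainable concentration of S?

At the optimum, C_{S,max}/C_{R0} = (k₁/k₂)^[k₂/(k₂−k₁)].
= (0.339/0.111)^(0.111/(0.111−0.339)) = (3.054)^(-0.4868) = 0.5807.
C_{S,max} = 0.5807×5.99 = 3.48 mol·L⁻¹.

3.48 mol·L⁻¹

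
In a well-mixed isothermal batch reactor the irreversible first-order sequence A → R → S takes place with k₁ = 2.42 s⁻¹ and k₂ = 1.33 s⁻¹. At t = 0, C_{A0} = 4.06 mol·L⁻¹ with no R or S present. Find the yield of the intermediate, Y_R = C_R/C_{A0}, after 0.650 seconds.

Solving the coupled first-order balances gives C_R(t) = [k₁/(k₂−k₁)]·C_{A0}·(e^(−k₁t) − e^(−k₂t)).
e^(−k₁t) = e^(−2.42×0.650) = e^(−1.573) = 0.2074; e^(−k₂t) = e^(−0.8645) = 0.4213.
C_R = 2.42×4.06/(1.33−2.42) × (0.2074−0.4213) = (-9.014)×(-0.2138) = 1.928 mol·L⁻¹.
Y_R = C_R/C_{A0} = 1.928/4.06 = 0.475.

0.475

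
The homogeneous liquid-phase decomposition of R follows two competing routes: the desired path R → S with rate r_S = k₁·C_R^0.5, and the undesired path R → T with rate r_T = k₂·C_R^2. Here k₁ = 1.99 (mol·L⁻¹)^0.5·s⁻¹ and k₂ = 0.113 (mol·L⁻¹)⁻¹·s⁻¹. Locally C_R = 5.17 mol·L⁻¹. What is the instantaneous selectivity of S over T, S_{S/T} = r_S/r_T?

S_{S/T} = r_S/r_T = (k₁·C_R^0.5)/(k₂·C_R^2) = (k₁/k₂)·C_R^-1.5.
= (1.99×5.170^0.5) / (0.113×5.170^2) = 4.525/3.020 = 1.50.
The undesired path is higher order in R, so low C_R (CSTR or dilute feed) favours S.

1.50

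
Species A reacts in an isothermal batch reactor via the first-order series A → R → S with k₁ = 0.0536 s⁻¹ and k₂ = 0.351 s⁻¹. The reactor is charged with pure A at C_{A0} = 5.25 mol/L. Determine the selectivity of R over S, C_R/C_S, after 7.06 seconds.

Solving the coupled first-order balances gives C_R(t) = [k₁/(k₂−k₁)]·C_{A0}·(e^(−k₁t) − e^(−k₂t)).
e^(−k₁t) = e^(−0.0536×7.06) = e^(−0.3784) = 0.6849; e^(−k₂t) = e^(−2.478) = 0.08391.
C_R = 0.0536×5.25/(0.351−0.0536) × (0.6849−0.08391) = 0.9462×0.6010 = 0.5687 mol/L.
C_A = C_{A0}e^(−k₁t) = 3.596 mol/L, so C_S = C_{A0}−C_A−C_R = 1.085 mol/L; C_R/C_S = 0.524.

0.524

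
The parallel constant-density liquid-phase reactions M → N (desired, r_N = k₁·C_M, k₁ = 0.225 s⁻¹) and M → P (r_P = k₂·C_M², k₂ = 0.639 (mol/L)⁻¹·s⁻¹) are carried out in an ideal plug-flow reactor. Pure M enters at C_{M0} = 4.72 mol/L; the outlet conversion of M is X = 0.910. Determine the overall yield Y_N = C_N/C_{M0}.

0.140

C_M = C_{M0}(1−X) = 0.4248 mol/L.
Along a PFR/batch, dC_N/dC_M = −r_N/(r_N+r_P) = −k₁/(k₁+k₂·C_M).
Integrating from C_{M0} to C_M: C_N = (0.225/0.639)·ln[(0.225+0.639·4.72)/(0.225+0.639·0.425)] = 0.3521·ln(3.241/0.4964) = 0.6606 mol/L.
Y_N = C_N/C_{M0} = 0.6606/4.72 = 0.140.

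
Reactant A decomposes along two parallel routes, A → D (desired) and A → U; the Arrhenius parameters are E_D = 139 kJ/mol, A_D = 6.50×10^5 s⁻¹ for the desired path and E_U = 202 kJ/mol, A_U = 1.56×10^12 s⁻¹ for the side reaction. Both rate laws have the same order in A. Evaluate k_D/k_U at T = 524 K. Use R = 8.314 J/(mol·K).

Since both paths have the same order in A, the concentration cancels and S_{D/U} = k_D/k_U = (A_D/A_U)·exp[(E_U−E_D)/(RT)].
(E_U−E_D)/(RT) = (202−139)×10³/(8.314×524) = 63000/4357 = 14.46.
k_D/k_U = (6.50×10^5/1.56×10^12)·exp(14.46) = 4.167×10^-7 × 1.907×10^6 = 0.795.
Since E_D < E_U, lowering the temperature improves selectivity toward D.

0.795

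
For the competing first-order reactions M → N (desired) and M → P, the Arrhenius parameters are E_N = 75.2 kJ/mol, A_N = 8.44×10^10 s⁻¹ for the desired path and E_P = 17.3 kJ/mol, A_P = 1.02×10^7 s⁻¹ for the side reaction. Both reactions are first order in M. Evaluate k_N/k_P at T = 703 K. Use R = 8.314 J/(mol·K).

k_N/k_P = (A_N/A_P)·exp[−(E_N−E_P)/(RT)] = (A_N/A_P)·exp[(E_P−E_N)/(RT)].
(E_P−E_N)/(RT) = (17.3−75.2)×10³/(8.314×703) = -57900/5845 = -9.906.
k_N/k_P = (8.44×10^10/1.02×10^7)·exp(-9.906) = 8275 × 4.986×10^-5 = 0.413.

0.413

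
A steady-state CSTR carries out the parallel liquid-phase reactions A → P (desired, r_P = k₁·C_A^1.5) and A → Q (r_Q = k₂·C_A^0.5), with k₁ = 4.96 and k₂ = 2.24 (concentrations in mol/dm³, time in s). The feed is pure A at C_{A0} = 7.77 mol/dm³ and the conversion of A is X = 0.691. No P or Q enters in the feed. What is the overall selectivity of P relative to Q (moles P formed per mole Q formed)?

Exit C_A = C_{A0}(1−X) = 7.77×0.309 = 2.401 mol/dm³.
A CSTR operates uniformly at the exit composition, giving r_P = 18.45 and r_Q = 3.471 (each k·C_A^n at C_A = 2.401).
Overall selectivity = C_P/C_Q = r_Pτ/(r_Qτ) = r_P/r_Q = 5.32.

5.32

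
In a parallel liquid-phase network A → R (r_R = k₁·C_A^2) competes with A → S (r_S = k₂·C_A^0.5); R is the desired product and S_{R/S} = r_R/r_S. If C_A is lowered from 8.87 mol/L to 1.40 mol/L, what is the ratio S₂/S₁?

S_{R/S} = (k₁/k₂)·C_A^1.5, so S₂/S₁ = (C_{A,2}/C_{A,1})^1.5.
= (1.40/8.87)^1.5 = (0.1578)^1.5 = 0.0627.

0.0627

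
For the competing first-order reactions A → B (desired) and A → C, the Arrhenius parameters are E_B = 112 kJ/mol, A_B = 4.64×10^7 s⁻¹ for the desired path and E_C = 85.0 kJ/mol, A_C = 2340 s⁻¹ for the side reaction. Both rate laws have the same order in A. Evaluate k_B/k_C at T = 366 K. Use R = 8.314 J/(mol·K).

2.78

With equal orders, S_{B/C} = k_B/k_C = (A_B/A_C)·exp[(E_C−E_B)/(RT)].
(E_C−E_B)/(RT) = (85.0−112)×10³/(8.314×366) = -27000/3043 = -8.873.
k_B/k_C = (4.64×10^7/2340)·exp(-8.873) = 19829 × 1.401×10^-4 = 2.78.
Since E_B > E_C, raising the temperature improves selectivity toward B.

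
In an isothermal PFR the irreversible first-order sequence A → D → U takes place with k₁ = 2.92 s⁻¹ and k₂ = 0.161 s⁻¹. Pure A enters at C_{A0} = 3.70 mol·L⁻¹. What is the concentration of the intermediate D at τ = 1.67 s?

2.96 mol·L⁻¹

For first-order series with pure A initially, C_D(τ) = k₁C_{A0}/(k₂−k₁)·(e^(−k₁τ) − e^(−k₂τ)).
e^(−k₁τ) = e^(−2.92×1.67) = e^(−4.876) = 0.007624; e^(−k₂τ) = e^(−0.2689) = 0.7642.
C_D = 2.92×3.70/(0.161−2.92) × (0.007624−0.7642) = (-3.916)×(-0.7566) = 2.963 mol·L⁻¹.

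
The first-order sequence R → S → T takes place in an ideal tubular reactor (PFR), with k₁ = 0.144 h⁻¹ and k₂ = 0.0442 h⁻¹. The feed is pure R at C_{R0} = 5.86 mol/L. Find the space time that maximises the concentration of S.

Setting dC_S/dτ = 0 gives τ_opt = ln(k₂/k₁)/(k₂−k₁).
= ln(0.0442/0.144)/(0.0442−0.144) = ln(0.3069)/-0.09980 = -1.181/-0.09980 = 11.8 h.

11.8 h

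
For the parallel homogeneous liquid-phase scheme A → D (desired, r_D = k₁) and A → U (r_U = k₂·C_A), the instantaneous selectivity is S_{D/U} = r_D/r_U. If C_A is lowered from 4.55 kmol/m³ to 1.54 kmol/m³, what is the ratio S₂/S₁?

2.95

S_{D/U} = (k₁/k₂)·C_A⁻¹, so S₂/S₁ = (C_{A,2}/C_{A,1})⁻¹.
= 4.55/1.54 = 2.95.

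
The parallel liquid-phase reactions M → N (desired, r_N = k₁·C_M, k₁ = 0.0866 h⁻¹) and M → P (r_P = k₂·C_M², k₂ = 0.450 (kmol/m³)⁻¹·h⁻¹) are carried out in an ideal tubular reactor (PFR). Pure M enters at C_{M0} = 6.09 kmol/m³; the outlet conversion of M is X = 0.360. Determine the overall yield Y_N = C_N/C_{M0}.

0.0136

C_M = C_{M0}(1−X) = 3.898 kmol/m³.
Along a PFR/batch, dC_N/dC_M = −r_N/(r_N+r_P) = −k₁/(k₁+k₂·C_M).
Integrating from C_{M0} to C_M: C_N = (0.0866/0.450)·ln[(0.0866+0.450·6.09)/(0.0866+0.450·3.90)] = 0.1924·ln(2.827/1.841) = 0.08260 kmol/m³.
Y_N = C_N/C_{M0} = 0.08260/6.09 = 0.0136.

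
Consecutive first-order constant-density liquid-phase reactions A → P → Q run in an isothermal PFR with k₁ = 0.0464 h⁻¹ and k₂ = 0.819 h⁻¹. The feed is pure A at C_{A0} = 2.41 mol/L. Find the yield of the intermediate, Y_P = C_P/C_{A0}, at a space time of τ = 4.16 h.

0.0475

The intermediate concentration in a first-order A→B→C sequence is C_P = k₁C_{A0}(e^(−k₁τ) − e^(−k₂τ))/(k₂−k₁).
e^(−k₁τ) = e^(−0.0464×4.16) = e^(−0.1930) = 0.8245; e^(−k₂τ) = e^(−3.407) = 0.03314.
C_P = 0.0464×2.41/(0.819−0.0464) × (0.8245−0.03314) = 0.1447×0.7913 = 0.1145 mol/L.
Y_P = C_P/C_{A0} = 0.1145/2.41 = 0.0475.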